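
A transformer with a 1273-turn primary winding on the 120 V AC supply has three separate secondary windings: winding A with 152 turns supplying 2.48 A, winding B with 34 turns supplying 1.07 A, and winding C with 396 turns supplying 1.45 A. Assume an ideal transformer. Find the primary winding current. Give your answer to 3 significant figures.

I_p ≈ 0.776 A

V_A = 120 × 152/1273 = 14.328 V; V_B = 120 × 34/1273 = 3.2050 V; V_C = 120 × 396/1273 = 37.329 V.
P_out = V_A I_A + V_B I_B + V_C I_C = 14.328×2.48 + 3.2050×1.07 + 37.329×1.45 = 35.534 + 3.4294 + 54.127 = 93.091 W.
Ideal ⇒ P_in = P_out, so I_p = P_out/V_p = 93.091/120 = 0.776 A.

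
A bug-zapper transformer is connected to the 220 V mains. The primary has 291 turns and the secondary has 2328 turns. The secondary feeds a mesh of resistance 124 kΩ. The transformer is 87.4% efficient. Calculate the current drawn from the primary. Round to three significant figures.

I_p ≈ 0.130 A

V_s = 220 × 2328/291 = 1760.0 V.
I_s = V_s/R = 1760.0/124000 = 0.014194 A.
P_out = V_s I_s = 1760.0 × 0.014194 = 24.981 W.
P_in = P_out/η = 24.981/0.874 = 28.582 W.
I_p = P_in/V_p = 28.582/220 = 0.130 A.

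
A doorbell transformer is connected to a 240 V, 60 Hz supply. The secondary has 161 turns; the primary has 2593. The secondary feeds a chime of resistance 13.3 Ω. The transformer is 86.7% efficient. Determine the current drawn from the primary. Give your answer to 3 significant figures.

V_s = 240 × 161/2593 = 14.902 V.
I_s = V_s/R = 14.902/13.3 = 1.1204 A.
P_out = V_s I_s = 14.902 × 1.1204 = 16.696 W.
P_in = P_out/η = 16.696/0.867 = 19.257 W.
I_p = P_in/V_p = 19.257/240 = 0.0802 A.

I_p ≈ 0.0802 A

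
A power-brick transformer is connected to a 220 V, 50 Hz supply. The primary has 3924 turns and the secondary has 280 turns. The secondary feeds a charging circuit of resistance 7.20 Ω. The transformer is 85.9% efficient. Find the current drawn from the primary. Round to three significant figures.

V_s = 220 × 280/3924 = 15.698 V.
I_s = V_s/R = 15.698/7.20 = 2.1803 A.
P_out = V_s I_s = 15.698 × 2.1803 = 34.227 W.
P_in = P_out/η = 34.227/0.859 = 39.845 W.
I_p = P_in/V_p = 39.845/220 = 0.181 A.

I_p ≈ 0.181 A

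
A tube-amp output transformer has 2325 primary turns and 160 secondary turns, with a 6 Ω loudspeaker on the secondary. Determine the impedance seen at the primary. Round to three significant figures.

Z_p ≈ 1270 Ω

Z_p = (N_p/N_s)² × Z_s = (2325/160)² × 6 = 1270 Ω.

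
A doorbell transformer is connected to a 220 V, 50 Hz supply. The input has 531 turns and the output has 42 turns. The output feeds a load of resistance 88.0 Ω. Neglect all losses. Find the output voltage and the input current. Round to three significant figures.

V_out ≈ 17.4 V, I_in ≈ 0.0156 A

V_out = V_in × N_out/N_in = 220 × 42/531 = 17.401 V.
I_out = V_out/R = 17.401/88.0 = 0.19774 A.
I_in = I_out × N_out/N_in = 0.19774 × 42/531 = 0.0156 A.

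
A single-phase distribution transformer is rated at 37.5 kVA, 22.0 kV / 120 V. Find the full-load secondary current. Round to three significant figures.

I_s ≈ 312 A

I_s = S/V_s = 37500/120 = 312 A.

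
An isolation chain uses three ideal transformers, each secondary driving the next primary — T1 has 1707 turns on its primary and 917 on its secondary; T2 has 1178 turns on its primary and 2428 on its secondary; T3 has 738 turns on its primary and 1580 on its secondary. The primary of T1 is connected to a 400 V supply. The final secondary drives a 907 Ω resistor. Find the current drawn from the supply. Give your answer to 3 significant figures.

I_supply ≈ 2.48 A

After T1: V = 400.00 × 917/1707 = 214.88 V.
After T2: V = 214.88 × 2428/1178 = 442.89 V.
After T3: V = 442.89 × 1580/738 = 948.20 V.
I_load = 948.20/907 = 1.0454 A, so P_out = 948.20 × 1.0454 = 991.27 W.
All ideal ⇒ P_in = P_out, so I_supply = 991.27/400 = 2.48 A.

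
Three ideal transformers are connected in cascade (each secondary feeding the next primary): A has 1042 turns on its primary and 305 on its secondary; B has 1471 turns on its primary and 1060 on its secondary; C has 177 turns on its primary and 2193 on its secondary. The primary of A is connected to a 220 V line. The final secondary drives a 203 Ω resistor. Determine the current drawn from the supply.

After A: V = 220.00 × 305/1042 = 64.395 V.
After B: V = 64.395 × 1060/1471 = 46.403 V.
After C: V = 46.403 × 2193/177 = 574.93 V.
I_load = 574.93/203 = 2.8322 A, so P_out = 574.93 × 2.8322 = 1628.3 W.
All ideal ⇒ P_in = P_out, so I_supply = 1628.3/220 = 7.40 A.

I_supply ≈ 7.40 A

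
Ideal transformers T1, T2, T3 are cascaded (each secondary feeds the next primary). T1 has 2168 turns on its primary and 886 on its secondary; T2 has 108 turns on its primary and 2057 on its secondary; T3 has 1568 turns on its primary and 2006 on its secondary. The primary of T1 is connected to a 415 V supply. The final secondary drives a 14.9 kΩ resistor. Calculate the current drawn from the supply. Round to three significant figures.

I_supply ≈ 2.76 A

After T1: V = 415.00 × 886/2168 = 169.60 V.
After T2: V = 169.60 × 2057/108 = 3230.2 V.
After T3: V = 3230.2 × 2006/1568 = 4132.5 V.
I_load = 4132.5/14900 = 0.27735 A, so P_out = 4132.5 × 0.27735 = 1146.2 W.
All ideal ⇒ P_in = P_out, so I_supply = 1146.2/415 = 2.76 A.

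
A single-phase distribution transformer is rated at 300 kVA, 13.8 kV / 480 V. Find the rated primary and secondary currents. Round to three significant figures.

I_p = S/V_p = 300000/13800 = 21.7 A.
I_s = S/V_s = 300000/480 = 625 A.

I_p ≈ 21.7 A, I_s ≈ 625 A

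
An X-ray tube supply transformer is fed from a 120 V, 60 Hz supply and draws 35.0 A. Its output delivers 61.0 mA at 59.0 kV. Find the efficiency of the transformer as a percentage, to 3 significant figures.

P_in = 120 × 35.0 = 4200.00 W.
P_out = 59000 × 0.0610 = 3599.00 W.
η = P_out/P_in = 3599.00/4200.00 = 0.857.

η ≈ 85.7%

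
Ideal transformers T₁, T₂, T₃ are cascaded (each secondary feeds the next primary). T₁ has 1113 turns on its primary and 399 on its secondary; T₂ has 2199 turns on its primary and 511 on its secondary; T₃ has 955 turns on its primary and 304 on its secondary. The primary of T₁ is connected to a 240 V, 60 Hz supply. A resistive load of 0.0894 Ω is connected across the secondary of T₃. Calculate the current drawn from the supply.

After T₁: V = 240.00 × 399/1113 = 86.038 V.
After T₂: V = 86.038 × 511/2199 = 19.993 V.
After T₃: V = 19.993 × 304/955 = 6.3644 V.
I_load = 6.3644/0.0894 = 71.190 A, so P_out = 6.3644 × 71.190 = 453.08 W.
All ideal ⇒ P_in = P_out, so I_supply = 453.08/240 = 1.89 A.

I_supply ≈ 1.89 A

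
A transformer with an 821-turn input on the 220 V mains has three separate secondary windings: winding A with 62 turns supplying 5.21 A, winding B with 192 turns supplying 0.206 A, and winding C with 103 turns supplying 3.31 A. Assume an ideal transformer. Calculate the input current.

V_A = 220 × 62/821 = 16.614 V; V_B = 220 × 192/821 = 51.449 V; V_C = 220 × 103/821 = 27.600 V.
P_out = V_A I_A + V_B I_B + V_C I_C = 16.614×5.21 + 51.449×0.206 + 27.600×3.31 = 86.558 + 10.599 + 91.358 = 188.51 W.
Ideal ⇒ P_in = P_out, so I_in = P_out/V_in = 188.51/220 = 0.857 A.

I_in ≈ 0.857 A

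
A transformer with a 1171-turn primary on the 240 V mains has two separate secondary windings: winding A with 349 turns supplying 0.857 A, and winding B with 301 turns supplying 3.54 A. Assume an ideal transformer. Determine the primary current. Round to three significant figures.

I_p ≈ 1.17 A

V_A = 240 × 349/1171 = 71.529 V; V_B = 240 × 301/1171 = 61.691 V.
P_out = V_A I_A + V_B I_B = 71.529×0.857 + 61.691×3.54 = 61.300 + 218.39 = 279.69 W.
Ideal ⇒ P_in = P_out, so I_p = P_out/V_p = 279.69/240 = 1.17 A.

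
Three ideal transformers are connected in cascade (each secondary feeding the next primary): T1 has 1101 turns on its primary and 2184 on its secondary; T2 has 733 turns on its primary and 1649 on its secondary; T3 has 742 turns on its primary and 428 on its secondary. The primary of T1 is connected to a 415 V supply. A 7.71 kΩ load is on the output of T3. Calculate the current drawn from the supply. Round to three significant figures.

After T1: V = 415.00 × 2184/1101 = 823.22 V.
After T2: V = 823.22 × 1649/733 = 1852.0 V.
After T3: V = 1852.0 × 428/742 = 1068.2 V.
I_load = 1068.2/7710 = 0.13855 A, so P_out = 1068.2 × 0.13855 = 148.01 W.
All ideal ⇒ P_in = P_out, so I_supply = 148.01/415 = 0.357 A.

I_supply ≈ 0.357 A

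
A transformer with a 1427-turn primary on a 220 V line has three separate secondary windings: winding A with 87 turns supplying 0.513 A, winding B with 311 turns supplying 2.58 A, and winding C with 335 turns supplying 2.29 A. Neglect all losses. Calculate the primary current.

V_A = 220 × 87/1427 = 13.413 V; V_B = 220 × 311/1427 = 47.947 V; V_C = 220 × 335/1427 = 51.647 V.
P_out = V_A I_A + V_B I_B + V_C I_C = 13.413×0.513 + 47.947×2.58 + 51.647×2.29 = 6.8807 + 123.70 + 118.27 = 248.85 W.
Ideal ⇒ P_in = P_out, so I_p = P_out/V_p = 248.85/220 = 1.13 A.

I_p ≈ 1.13 A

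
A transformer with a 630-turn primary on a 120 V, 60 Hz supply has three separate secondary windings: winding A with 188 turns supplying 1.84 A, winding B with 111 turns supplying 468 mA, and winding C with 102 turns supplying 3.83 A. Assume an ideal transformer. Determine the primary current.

V_A = 120 × 188/630 = 35.810 V; V_B = 120 × 111/630 = 21.143 V; V_C = 120 × 102/630 = 19.429 V.
P_out = V_A I_A + V_B I_B + V_C I_C = 35.810×1.84 + 21.143×0.468 + 19.429×3.83 = 65.890 + 9.8949 + 74.411 = 150.20 W.
Ideal ⇒ P_in = P_out, so I_p = P_out/V_p = 150.20/120 = 1.25 A.

I_p ≈ 1.25 A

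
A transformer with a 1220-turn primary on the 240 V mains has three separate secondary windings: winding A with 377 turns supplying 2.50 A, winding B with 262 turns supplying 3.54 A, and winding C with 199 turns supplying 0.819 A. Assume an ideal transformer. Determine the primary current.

V_A = 240 × 377/1220 = 74.164 V; V_B = 240 × 262/1220 = 51.541 V; V_C = 240 × 199/1220 = 39.148 V.
P_out = V_A I_A + V_B I_B + V_C I_C = 74.164×2.50 + 51.541×3.54 + 39.148×0.819 = 185.41 + 182.46 + 32.062 = 399.93 W.
Ideal ⇒ P_in = P_out, so I_p = P_out/V_p = 399.93/240 = 1.67 A.

I_p ≈ 1.67 A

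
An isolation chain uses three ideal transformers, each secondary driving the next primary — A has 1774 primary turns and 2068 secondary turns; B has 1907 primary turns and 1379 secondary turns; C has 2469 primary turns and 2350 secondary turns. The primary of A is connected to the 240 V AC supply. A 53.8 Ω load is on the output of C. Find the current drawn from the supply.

I_supply ≈ 2.87 A

After A: V = 240.00 × 2068/1774 = 279.77 V.
After B: V = 279.77 × 1379/1907 = 202.31 V.
After C: V = 202.31 × 2350/2469 = 192.56 V.
I_load = 192.56/53.8 = 3.5792 A, so P_out = 192.56 × 3.5792 = 689.22 W.
All ideal ⇒ P_in = P_out, so I_supply = 689.22/240 = 2.87 A.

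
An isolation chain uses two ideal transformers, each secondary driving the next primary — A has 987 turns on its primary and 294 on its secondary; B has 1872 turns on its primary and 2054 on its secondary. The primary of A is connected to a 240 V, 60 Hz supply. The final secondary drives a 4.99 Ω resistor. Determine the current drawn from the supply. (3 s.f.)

After A: V = 240.00 × 294/987 = 71.489 V.
After B: V = 71.489 × 2054/1872 = 78.440 V.
I_load = 78.440/4.99 = 15.719 A, so P_out = 78.440 × 15.719 = 1233.0 W.
All ideal ⇒ P_in = P_out, so I_supply = 1233.0/240 = 5.14 A.

I_supply ≈ 5.14 A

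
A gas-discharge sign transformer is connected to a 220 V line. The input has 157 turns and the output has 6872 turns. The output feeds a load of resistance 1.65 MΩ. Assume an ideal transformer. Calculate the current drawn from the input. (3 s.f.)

V_out = V_in × N_out/N_in = 220 × 6872/157 = 9629.6 V.
I_out = V_out/R = 9629.6/(1.65×10^6) = 0.0058361 A.
For an ideal transformer I_in N_in = I_out N_out, so I_in = 0.0058361 × 6872/157 = 0.255 A.

I_in ≈ 0.255 A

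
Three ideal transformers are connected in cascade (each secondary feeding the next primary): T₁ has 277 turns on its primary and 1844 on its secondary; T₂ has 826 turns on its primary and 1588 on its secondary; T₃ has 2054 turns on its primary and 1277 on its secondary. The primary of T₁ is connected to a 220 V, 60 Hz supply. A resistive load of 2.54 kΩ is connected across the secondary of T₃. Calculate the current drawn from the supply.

Secondary of T₁: V = 220.00 × 1844/277 = 1464.5 V.
Secondary of T₂: V = 1464.5 × 1588/826 = 2815.6 V.
Secondary of T₃: V = 2815.6 × 1277/2054 = 1750.5 V.
I_load = 1750.5/2540 = 0.68918 A, so P_out = 1750.5 × 0.68918 = 1206.4 W.
All ideal ⇒ P_in = P_out, so I_supply = 1206.4/220 = 5.48 A.

I_supply ≈ 5.48 A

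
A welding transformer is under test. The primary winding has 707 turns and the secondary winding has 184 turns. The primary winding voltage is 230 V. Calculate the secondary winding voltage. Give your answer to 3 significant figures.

V_s/V_p = N_s/N_p, so V_s = 230 × 184/707 = 59.9 V.

V_s ≈ 59.9 V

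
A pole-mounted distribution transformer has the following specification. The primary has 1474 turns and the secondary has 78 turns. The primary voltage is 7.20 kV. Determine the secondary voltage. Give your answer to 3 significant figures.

V_s ≈ 381 V

V_s/V_p = N_s/N_p, so V_s = 7200 × 78/1474 = 381 V.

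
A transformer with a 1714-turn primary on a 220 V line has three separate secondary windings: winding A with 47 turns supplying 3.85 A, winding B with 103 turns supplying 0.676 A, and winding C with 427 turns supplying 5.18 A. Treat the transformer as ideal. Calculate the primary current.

V_A = 220 × 47/1714 = 6.0327 V; V_B = 220 × 103/1714 = 13.221 V; V_C = 220 × 427/1714 = 54.807 V.
P_out = V_A I_A + V_B I_B + V_C I_C = 6.0327×3.85 + 13.221×0.676 + 54.807×5.18 = 23.226 + 8.9371 + 283.90 = 316.07 W.
Ideal ⇒ P_in = P_out, so I_p = P_out/V_p = 316.07/220 = 1.44 A.

I_p ≈ 1.44 A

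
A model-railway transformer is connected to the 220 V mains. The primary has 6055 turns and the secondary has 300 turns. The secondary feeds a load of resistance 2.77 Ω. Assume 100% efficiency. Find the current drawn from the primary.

I_p ≈ 0.195 A

V_s = V_p × N_s/N_p = 220 × 300/6055 = 10.900 V.
I_s = V_s/R = 10.900/2.77 = 3.9350 A.
For an ideal transformer I_p N_p = I_s N_s, so I_p = 3.9350 × 300/6055 = 0.195 A.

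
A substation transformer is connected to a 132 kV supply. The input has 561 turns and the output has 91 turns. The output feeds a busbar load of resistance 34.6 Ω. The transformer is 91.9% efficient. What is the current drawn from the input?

I_in ≈ 109 A

V_out = 132000 × 91/561 = 21412 V.
I_out = V_out/R = 21412/34.6 = 618.84 A.
P_out = V_out I_out = 21412 × 618.84 = 1.3250×10^7 W.
P_in = P_out/η = 1.3250×10^7/0.919 = 1.4418×10^7 W.
I_in = P_in/V_in = 1.4418×10^7/132000 = 109 A.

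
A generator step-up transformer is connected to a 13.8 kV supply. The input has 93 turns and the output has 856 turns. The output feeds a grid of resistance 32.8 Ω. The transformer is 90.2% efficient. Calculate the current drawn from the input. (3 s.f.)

V_out = 13800 × 856/93 = 127020 V.
I_out = V_out/R = 127020/32.8 = 3872.5 A.
P_out = V_out I_out = 127020 × 3872.5 = 4.9189×10^8 W.
P_in = P_out/η = 4.9189×10^8/0.902 = 5.4533×10^8 W.
I_in = P_in/V_in = 5.4533×10^8/13800 = 39500 A.

I_in ≈ 39500 A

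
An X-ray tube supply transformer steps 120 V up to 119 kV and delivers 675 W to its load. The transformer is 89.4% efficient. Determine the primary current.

I_p ≈ 6.29 A

P_in = P_out/η = 675/0.894 = 755.03 W.
I_p = P_in/V_p = 755.03/120 = 6.29 A.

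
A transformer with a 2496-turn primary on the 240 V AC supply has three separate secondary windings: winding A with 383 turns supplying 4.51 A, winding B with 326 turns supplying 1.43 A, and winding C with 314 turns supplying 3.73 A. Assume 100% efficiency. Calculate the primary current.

V_A = 240 × 383/2496 = 36.827 V; V_B = 240 × 326/2496 = 31.346 V; V_C = 240 × 314/2496 = 30.192 V.
P_out = V_A I_A + V_B I_B + V_C I_C = 36.827×4.51 + 31.346×1.43 + 30.192×3.73 = 166.09 + 44.825 + 112.62 = 323.53 W.
Ideal ⇒ P_in = P_out, so I_p = P_out/V_p = 323.53/240 = 1.35 A.

I_p ≈ 1.35 A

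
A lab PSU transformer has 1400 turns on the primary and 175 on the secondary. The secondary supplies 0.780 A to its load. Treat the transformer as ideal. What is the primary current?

For an ideal transformer I_p/I_s = N_s/N_p, so I_p = 0.780 × 175/1400 = 0.0975 A.

I_p ≈ 0.0975 A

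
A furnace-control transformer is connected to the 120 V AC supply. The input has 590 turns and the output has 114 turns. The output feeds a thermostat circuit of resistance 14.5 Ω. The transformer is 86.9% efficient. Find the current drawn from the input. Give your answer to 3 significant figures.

V_out = 120 × 114/590 = 23.186 V.
I_out = V_out/R = 23.186/14.5 = 1.5991 A.
P_out = V_out I_out = 23.186 × 1.5991 = 37.077 W.
P_in = P_out/η = 37.077/0.869 = 42.666 W.
I_in = P_in/V_in = 42.666/120 = 0.356 A.

I_in ≈ 0.356 A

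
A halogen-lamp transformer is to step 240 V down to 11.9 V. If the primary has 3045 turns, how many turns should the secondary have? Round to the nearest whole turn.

N_s = 151 turns

N_s/N_p = V_s/V_p, so N_s = 3045 × 11.9/240 = 151.0 ≈ 151 turns.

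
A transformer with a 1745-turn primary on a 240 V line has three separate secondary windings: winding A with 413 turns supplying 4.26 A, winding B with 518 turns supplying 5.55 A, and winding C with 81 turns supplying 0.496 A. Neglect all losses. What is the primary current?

I_p ≈ 2.68 A

V_A = 240 × 413/1745 = 56.802 V; V_B = 240 × 518/1745 = 71.244 V; V_C = 240 × 81/1745 = 11.140 V.
P_out = V_A I_A + V_B I_B + V_C I_C = 56.802×4.26 + 71.244×5.55 + 11.140×0.496 = 241.98 + 395.40 + 5.5256 = 642.91 W.
Ideal ⇒ P_in = P_out, so I_p = P_out/V_p = 642.91/240 = 2.68 A.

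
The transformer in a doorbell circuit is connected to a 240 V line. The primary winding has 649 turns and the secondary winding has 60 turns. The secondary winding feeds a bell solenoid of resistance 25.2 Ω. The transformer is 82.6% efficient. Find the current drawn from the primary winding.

V_s = 240 × 60/649 = 22.188 V.
I_s = V_s/R = 22.188/25.2 = 0.88048 A.
P_out = V_s I_s = 22.188 × 0.88048 = 19.536 W.
P_in = P_out/η = 19.536/0.826 = 23.651 W.
I_p = P_in/V_p = 23.651/240 = 0.0985 A.

I_p ≈ 0.0985 A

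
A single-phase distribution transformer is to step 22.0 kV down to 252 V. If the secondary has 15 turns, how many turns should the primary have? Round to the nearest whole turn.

N_p = 1310 turns

N_p/N_s = V_p/V_s, so N_p = 15 × 22000/252 = 1309.5 ≈ 1310 turns.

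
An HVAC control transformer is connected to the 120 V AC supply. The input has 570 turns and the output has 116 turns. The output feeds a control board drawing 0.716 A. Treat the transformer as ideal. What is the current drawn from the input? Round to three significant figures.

For an ideal transformer I_in N_in = I_out N_out, so I_in = 0.716 × 116/570 = 0.146 A.

I_in ≈ 0.146 A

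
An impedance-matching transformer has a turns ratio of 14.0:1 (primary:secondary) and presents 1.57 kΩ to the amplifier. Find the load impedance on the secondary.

Z_s = Z_p/(N_p/N_s)² = 1570/14.0² = 8.01 Ω.

Z_s ≈ 8.01 Ω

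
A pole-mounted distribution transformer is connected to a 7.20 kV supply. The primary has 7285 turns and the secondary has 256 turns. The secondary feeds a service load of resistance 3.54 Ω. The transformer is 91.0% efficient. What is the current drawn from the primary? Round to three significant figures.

V_s = 7200 × 256/7285 = 253.01 V.
I_s = V_s/R = 253.01/3.54 = 71.473 A.
P_out = V_s I_s = 253.01 × 71.473 = 18084 W.
P_in = P_out/η = 18084/0.910 = 19872 W.
I_p = P_in/V_p = 19872/7200 = 2.76 A.

I_p ≈ 2.76 A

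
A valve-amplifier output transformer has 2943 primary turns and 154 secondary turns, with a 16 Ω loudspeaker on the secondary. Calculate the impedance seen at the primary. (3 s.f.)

Z_p ≈ 5840 Ω

Z_p = (N_p/N_s)² × Z_s = (2943/154)² × 16 = 5840 Ω.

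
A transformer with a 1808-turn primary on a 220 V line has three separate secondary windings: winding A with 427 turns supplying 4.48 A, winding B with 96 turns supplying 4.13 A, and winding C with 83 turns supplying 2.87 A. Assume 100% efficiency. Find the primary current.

I_p ≈ 1.41 A

V_A = 220 × 427/1808 = 51.958 V; V_B = 220 × 96/1808 = 11.681 V; V_C = 220 × 83/1808 = 10.100 V.
P_out = V_A I_A + V_B I_B + V_C I_C = 51.958×4.48 + 11.681×4.13 + 10.100×2.87 = 232.77 + 48.244 + 28.986 = 310.00 W.
Ideal ⇒ P_in = P_out, so I_p = P_out/V_p = 310.00/220 = 1.41 A.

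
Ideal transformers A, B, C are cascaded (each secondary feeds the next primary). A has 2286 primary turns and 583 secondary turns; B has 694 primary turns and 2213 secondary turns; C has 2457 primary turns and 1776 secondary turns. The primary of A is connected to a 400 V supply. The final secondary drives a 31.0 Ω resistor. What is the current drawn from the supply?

I_supply ≈ 4.46 A

Secondary of A: V = 400.00 × 583/2286 = 102.01 V.
Secondary of B: V = 102.01 × 2213/694 = 325.29 V.
Secondary of C: V = 325.29 × 1776/2457 = 235.13 V.
I_load = 235.13/31.0 = 7.5849 A, so P_out = 235.13 × 7.5849 = 1783.5 W.
All ideal ⇒ P_in = P_out, so I_supply = 1783.5/400 = 4.46 A.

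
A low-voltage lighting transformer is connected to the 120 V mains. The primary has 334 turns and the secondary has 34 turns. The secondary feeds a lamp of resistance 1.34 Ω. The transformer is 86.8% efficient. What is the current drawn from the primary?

I_p ≈ 1.07 A

V_s = 120 × 34/334 = 12.216 V.
I_s = V_s/R = 12.216/1.34 = 9.1161 A.
P_out = V_s I_s = 12.216 × 9.1161 = 111.36 W.
P_in = P_out/η = 111.36/0.868 = 128.29 W.
I_p = P_in/V_p = 128.29/120 = 1.07 A.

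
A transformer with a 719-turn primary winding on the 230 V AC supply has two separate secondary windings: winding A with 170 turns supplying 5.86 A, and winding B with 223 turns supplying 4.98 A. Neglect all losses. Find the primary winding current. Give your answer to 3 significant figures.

V_A = 230 × 170/719 = 54.381 V; V_B = 230 × 223/719 = 71.335 V.
P_out = V_A I_A + V_B I_B = 54.381×5.86 + 71.335×4.98 = 318.67 + 355.25 = 673.92 W.
Ideal ⇒ P_in = P_out, so I_p = P_out/V_p = 673.92/230 = 2.93 A.

I_p ≈ 2.93 A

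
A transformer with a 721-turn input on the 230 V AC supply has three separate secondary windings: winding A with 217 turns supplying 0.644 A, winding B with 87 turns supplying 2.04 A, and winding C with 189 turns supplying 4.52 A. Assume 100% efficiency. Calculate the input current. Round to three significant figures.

I_in ≈ 1.62 A

V_A = 230 × 217/721 = 69.223 V; V_B = 230 × 87/721 = 27.753 V; V_C = 230 × 189/721 = 60.291 V.
P_out = V_A I_A + V_B I_B + V_C I_C = 69.223×0.644 + 27.753×2.04 + 60.291×4.52 = 44.580 + 56.616 + 272.52 = 373.71 W.
Ideal ⇒ P_in = P_out, so I_in = P_out/V_in = 373.71/230 = 1.62 A.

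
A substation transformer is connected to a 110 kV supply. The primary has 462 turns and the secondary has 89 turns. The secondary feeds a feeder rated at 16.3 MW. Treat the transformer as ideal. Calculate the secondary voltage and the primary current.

V_s = V_p × N_s/N_p = 110000 × 89/462 = 21190 V.
I_s = P/V_s = 1.63×10^7/21190 = 769.21 A.
I_p = I_s × N_s/N_p = 769.21 × 89/462 = 148 A.

V_s ≈ 21200 V, I_p ≈ 148 A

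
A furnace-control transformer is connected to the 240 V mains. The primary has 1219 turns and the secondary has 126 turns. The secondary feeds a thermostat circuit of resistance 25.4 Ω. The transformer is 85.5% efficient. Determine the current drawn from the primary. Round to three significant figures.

V_s = 240 × 126/1219 = 24.807 V.
I_s = V_s/R = 24.807/25.4 = 0.97666 A.
P_out = V_s I_s = 24.807 × 0.97666 = 24.228 W.
P_in = P_out/η = 24.228/0.855 = 28.337 W.
I_p = P_in/V_p = 28.337/240 = 0.118 A.

I_p ≈ 0.118 A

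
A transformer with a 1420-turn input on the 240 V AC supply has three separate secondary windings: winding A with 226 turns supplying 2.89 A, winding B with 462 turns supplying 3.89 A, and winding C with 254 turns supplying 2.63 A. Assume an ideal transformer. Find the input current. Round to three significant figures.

V_A = 240 × 226/1420 = 38.197 V; V_B = 240 × 462/1420 = 78.085 V; V_C = 240 × 254/1420 = 42.930 V.
P_out = V_A I_A + V_B I_B + V_C I_C = 38.197×2.89 + 78.085×3.89 + 42.930×2.63 = 110.39 + 303.75 + 112.90 = 527.04 W.
Ideal ⇒ P_in = P_out, so I_in = P_out/V_in = 527.04/240 = 2.20 A.

I_in ≈ 2.20 A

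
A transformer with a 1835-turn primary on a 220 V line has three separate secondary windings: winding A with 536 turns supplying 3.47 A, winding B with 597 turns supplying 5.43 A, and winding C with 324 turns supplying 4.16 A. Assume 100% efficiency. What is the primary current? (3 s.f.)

V_A = 220 × 536/1835 = 64.262 V; V_B = 220 × 597/1835 = 71.575 V; V_C = 220 × 324/1835 = 38.845 V.
P_out = V_A I_A + V_B I_B + V_C I_C = 64.262×3.47 + 71.575×5.43 + 38.845×4.16 = 222.99 + 388.65 + 161.59 = 773.23 W.
Ideal ⇒ P_in = P_out, so I_p = P_out/V_p = 773.23/220 = 3.51 A.

I_p ≈ 3.51 A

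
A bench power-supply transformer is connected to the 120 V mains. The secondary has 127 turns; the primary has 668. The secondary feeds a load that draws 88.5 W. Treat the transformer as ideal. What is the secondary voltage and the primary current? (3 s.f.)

V_s ≈ 22.8 V, I_p ≈ 0.738 A

V_s = V_p × N_s/N_p = 120 × 127/668 = 22.814 V.
I_s = P/V_s = 88.5/22.814 = 3.8791 A.
I_p = I_s × N_s/N_p = 3.8791 × 127/668 = 0.738 A.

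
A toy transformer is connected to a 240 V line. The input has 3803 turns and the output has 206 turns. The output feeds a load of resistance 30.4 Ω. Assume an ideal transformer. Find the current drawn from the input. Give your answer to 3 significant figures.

V_out = V_in × N_out/N_in = 240 × 206/3803 = 13.000 V.
I_out = V_out/R = 13.000/30.4 = 0.42764 A.
For an ideal transformer I_in N_in = I_out N_out, so I_in = 0.42764 × 206/3803 = 0.0232 A.

I_in ≈ 0.0232 A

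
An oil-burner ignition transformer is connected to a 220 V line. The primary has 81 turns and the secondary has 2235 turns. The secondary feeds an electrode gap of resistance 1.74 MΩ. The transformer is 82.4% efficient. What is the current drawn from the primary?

I_p ≈ 0.117 A

V_s = 220 × 2235/81 = 6070.4 V.
I_s = V_s/R = 6070.4/(1.74×10^6) = 0.0034887 A.
P_out = V_s I_s = 6070.4 × 0.0034887 = 21.178 W.
P_in = P_out/η = 21.178/0.824 = 25.701 W.
I_p = P_in/V_p = 25.701/220 = 0.117 A.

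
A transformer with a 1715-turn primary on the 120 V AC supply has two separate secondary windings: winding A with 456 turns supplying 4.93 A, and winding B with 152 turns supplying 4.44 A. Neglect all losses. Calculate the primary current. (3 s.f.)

V_A = 120 × 456/1715 = 31.907 V; V_B = 120 × 152/1715 = 10.636 V.
P_out = V_A I_A + V_B I_B = 31.907×4.93 + 10.636×4.44 = 157.30 + 47.222 = 204.52 W.
Ideal ⇒ P_in = P_out, so I_p = P_out/V_p = 204.52/120 = 1.70 A.

I_p ≈ 1.70 A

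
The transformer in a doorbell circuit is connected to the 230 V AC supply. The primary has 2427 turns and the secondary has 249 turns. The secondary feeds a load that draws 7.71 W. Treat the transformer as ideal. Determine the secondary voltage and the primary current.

V_s = V_p × N_s/N_p = 230 × 249/2427 = 23.597 V.
I_s = P/V_s = 7.71/23.597 = 0.32674 A.
I_p = I_s × N_s/N_p = 0.32674 × 249/2427 = 0.0335 A.

V_s ≈ 23.6 V, I_p ≈ 0.0335 A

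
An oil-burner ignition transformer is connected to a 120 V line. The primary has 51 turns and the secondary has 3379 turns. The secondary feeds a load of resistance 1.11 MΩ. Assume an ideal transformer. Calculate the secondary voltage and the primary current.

V_s = V_p × N_s/N_p = 120 × 3379/51 = 7950.6 V.
I_s = V_s/R = 7950.6/(1.11×10^6) = 0.0071627 A.
I_p = I_s × N_s/N_p = 0.0071627 × 3379/51 = 0.475 A.

V_s ≈ 7950 V, I_p ≈ 0.475 A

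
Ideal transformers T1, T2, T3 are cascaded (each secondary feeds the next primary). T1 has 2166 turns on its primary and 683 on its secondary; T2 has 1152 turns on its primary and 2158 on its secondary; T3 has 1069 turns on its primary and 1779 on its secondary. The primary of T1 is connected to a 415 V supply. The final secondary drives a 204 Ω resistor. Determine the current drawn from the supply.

I_supply ≈ 1.97 A

Secondary of T1: V = 415.00 × 683/2166 = 130.86 V.
Secondary of T2: V = 130.86 × 2158/1152 = 245.14 V.
Secondary of T3: V = 245.14 × 1779/1069 = 407.95 V.
I_load = 407.95/204 = 1.9998 A, so P_out = 407.95 × 1.9998 = 815.80 W.
All ideal ⇒ P_in = P_out, so I_supply = 815.80/415 = 1.97 A.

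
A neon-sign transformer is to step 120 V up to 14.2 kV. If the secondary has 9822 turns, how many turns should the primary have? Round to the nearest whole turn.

N_p/N_s = V_p/V_s, so N_p = 9822 × 120/14200 = 83.0 ≈ 83 turns.

N_p = 83 turns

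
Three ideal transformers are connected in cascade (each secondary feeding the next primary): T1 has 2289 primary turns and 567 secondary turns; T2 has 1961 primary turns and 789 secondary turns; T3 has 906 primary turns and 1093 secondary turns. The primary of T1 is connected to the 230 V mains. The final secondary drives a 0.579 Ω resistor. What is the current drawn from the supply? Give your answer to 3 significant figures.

After T1: V = 230.00 × 567/2289 = 56.972 V.
After T2: V = 56.972 × 789/1961 = 22.923 V.
After T3: V = 22.923 × 1093/906 = 27.654 V.
I_load = 27.654/0.579 = 47.761 A, so P_out = 27.654 × 47.761 = 1320.8 W.
All ideal ⇒ P_in = P_out, so I_supply = 1320.8/230 = 5.74 A.

I_supply ≈ 5.74 A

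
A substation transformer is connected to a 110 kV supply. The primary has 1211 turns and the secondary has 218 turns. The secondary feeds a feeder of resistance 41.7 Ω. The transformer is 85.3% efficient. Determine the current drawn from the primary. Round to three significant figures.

V_s = 110000 × 218/1211 = 19802 V.
I_s = V_s/R = 19802/41.7 = 474.86 A.
P_out = V_s I_s = 19802 × 474.86 = 9.4032×10^6 W.
P_in = P_out/η = 9.4032×10^6/0.853 = 1.1024×10^7 W.
I_p = P_in/V_p = 1.1024×10^7/110000 = 100 A.

I_p ≈ 100 A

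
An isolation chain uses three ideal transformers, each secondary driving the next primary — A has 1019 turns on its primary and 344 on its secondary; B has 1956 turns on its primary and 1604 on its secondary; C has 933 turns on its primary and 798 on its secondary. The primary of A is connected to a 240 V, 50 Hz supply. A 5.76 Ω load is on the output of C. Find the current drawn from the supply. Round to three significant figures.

I_supply ≈ 2.34 A

Secondary of A: V = 240.00 × 344/1019 = 81.021 V.
Secondary of B: V = 81.021 × 1604/1956 = 66.440 V.
Secondary of C: V = 66.440 × 798/933 = 56.827 V.
I_load = 56.827/5.76 = 9.8657 A, so P_out = 56.827 × 9.8657 = 560.64 W.
All ideal ⇒ P_in = P_out, so I_supply = 560.64/240 = 2.34 A.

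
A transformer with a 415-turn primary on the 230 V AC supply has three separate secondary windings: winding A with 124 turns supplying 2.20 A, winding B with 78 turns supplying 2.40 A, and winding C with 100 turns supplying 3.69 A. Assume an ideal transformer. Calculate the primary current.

I_p ≈ 2.00 A

V_A = 230 × 124/415 = 68.723 V; V_B = 230 × 78/415 = 43.229 V; V_C = 230 × 100/415 = 55.422 V.
P_out = V_A I_A + V_B I_B + V_C I_C = 68.723×2.20 + 43.229×2.40 + 55.422×3.69 = 151.19 + 103.75 + 204.51 = 459.45 W.
Ideal ⇒ P_in = P_out, so I_p = P_out/V_p = 459.45/230 = 2.00 A.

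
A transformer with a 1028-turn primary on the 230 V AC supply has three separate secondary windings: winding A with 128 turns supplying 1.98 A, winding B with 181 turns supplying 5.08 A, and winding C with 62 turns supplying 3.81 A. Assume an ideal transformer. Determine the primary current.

I_p ≈ 1.37 A

V_A = 230 × 128/1028 = 28.638 V; V_B = 230 × 181/1028 = 40.496 V; V_C = 230 × 62/1028 = 13.872 V.
P_out = V_A I_A + V_B I_B + V_C I_C = 28.638×1.98 + 40.496×5.08 + 13.872×3.81 = 56.704 + 205.72 + 52.851 = 315.27 W.
Ideal ⇒ P_in = P_out, so I_p = P_out/V_p = 315.27/230 = 1.37 A.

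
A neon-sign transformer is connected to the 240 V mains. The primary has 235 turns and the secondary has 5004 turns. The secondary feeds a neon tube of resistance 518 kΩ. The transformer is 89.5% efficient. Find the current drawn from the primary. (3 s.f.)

I_p ≈ 0.235 A

V_s = 240 × 5004/235 = 5110.5 V.
I_s = V_s/R = 5110.5/518000 = 0.0098658 A.
P_out = V_s I_s = 5110.5 × 0.0098658 = 50.419 W.
P_in = P_out/η = 50.419/0.895 = 56.334 W.
I_p = P_in/V_p = 56.334/240 = 0.235 A.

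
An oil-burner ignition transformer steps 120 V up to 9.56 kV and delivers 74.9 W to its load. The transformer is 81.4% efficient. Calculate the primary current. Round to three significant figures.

P_in = P_out/η = 74.9/0.814 = 92.015 W.
I_p = P_in/V_p = 92.015/120 = 0.767 A.

I_p ≈ 0.767 A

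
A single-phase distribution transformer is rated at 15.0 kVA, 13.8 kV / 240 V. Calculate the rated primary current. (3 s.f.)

I_p ≈ 1.09 A

I_p = S/V_p = 15000/13800 = 1.09 A.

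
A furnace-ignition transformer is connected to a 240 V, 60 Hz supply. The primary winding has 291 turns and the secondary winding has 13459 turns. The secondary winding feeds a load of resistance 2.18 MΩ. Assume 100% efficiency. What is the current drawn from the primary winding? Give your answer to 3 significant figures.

V_s = V_p × N_s/N_p = 240 × 13459/291 = 11100 V.
I_s = V_s/R = 11100/(2.18×10^6) = 0.0050918 A.
For an ideal transformer I_p N_p = I_s N_s, so I_p = 0.0050918 × 13459/291 = 0.236 A.

I_p ≈ 0.236 A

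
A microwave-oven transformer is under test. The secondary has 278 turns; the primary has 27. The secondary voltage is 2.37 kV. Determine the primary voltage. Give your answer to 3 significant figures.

V_p ≈ 230 V

V_p/V_s = N_p/N_s, so V_p = 2370 × 27/278 = 230 V.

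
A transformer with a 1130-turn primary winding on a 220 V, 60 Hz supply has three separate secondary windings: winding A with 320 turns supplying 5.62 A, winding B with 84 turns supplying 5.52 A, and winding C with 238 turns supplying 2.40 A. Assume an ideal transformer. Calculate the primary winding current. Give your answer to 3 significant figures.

I_p ≈ 2.51 A

V_A = 220 × 320/1130 = 62.301 V; V_B = 220 × 84/1130 = 16.354 V; V_C = 220 × 238/1130 = 46.336 V.
P_out = V_A I_A + V_B I_B + V_C I_C = 62.301×5.62 + 16.354×5.52 + 46.336×2.40 = 350.13 + 90.274 + 111.21 = 551.61 W.
Ideal ⇒ P_in = P_out, so I_p = P_out/V_p = 551.61/220 = 2.51 A.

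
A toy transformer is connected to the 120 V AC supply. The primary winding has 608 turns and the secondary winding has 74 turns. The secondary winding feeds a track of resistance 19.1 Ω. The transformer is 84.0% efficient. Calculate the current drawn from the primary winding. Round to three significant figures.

V_s = 120 × 74/608 = 14.605 V.
I_s = V_s/R = 14.605/19.1 = 0.76467 A.
P_out = V_s I_s = 14.605 × 0.76467 = 11.168 W.
P_in = P_out/η = 11.168/0.840 = 13.296 W.
I_p = P_in/V_p = 13.296/120 = 0.111 A.

I_p ≈ 0.111 A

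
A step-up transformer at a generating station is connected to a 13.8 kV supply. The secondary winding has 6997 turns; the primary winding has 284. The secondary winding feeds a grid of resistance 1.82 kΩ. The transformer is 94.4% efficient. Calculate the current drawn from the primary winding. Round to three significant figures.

V_s = 13800 × 6997/284 = 340000 V.
I_s = V_s/R = 340000/1820 = 186.81 A.
P_out = V_s I_s = 340000 × 186.81 = 6.3515×10^7 W.
P_in = P_out/η = 6.3515×10^7/0.944 = 6.7282×10^7 W.
I_p = P_in/V_p = 6.7282×10^7/13800 = 4880 A.

I_p ≈ 4880 A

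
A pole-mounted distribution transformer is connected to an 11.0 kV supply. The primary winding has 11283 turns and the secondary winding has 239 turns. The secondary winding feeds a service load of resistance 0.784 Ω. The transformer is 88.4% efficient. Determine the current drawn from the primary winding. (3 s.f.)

I_p ≈ 7.12 A

V_s = 11000 × 239/11283 = 233.01 V.
I_s = V_s/R = 233.01/0.784 = 297.20 A.
P_out = V_s I_s = 233.01 × 297.20 = 69249 W.
P_in = P_out/η = 69249/0.884 = 78336 W.
I_p = P_in/V_p = 78336/11000 = 7.12 A.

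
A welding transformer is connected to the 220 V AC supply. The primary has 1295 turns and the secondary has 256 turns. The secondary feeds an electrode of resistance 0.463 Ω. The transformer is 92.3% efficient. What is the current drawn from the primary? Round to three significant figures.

V_s = 220 × 256/1295 = 43.490 V.
I_s = V_s/R = 43.490/0.463 = 93.932 A.
P_out = V_s I_s = 43.490 × 93.932 = 4085.1 W.
P_in = P_out/η = 4085.1/0.923 = 4425.9 W.
I_p = P_in/V_p = 4425.9/220 = 20.1 A.

I_p ≈ 20.1 A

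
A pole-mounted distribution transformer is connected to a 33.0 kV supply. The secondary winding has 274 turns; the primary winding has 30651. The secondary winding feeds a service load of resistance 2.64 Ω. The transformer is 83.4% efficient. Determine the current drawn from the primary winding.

I_p ≈ 1.20 A

V_s = 33000 × 274/30651 = 295.00 V.
I_s = V_s/R = 295.00/2.64 = 111.74 A.
P_out = V_s I_s = 295.00 × 111.74 = 32964 W.
P_in = P_out/η = 32964/0.834 = 39525 W.
I_p = P_in/V_p = 39525/33000 = 1.20 A.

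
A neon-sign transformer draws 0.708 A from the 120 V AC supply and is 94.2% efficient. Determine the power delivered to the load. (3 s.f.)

P_in = V_p I_p = 120 × 0.708 = 84.960 W.
P_out = η P_in = 0.942 × 84.960 = 80.0 W.

P_out ≈ 80.0 W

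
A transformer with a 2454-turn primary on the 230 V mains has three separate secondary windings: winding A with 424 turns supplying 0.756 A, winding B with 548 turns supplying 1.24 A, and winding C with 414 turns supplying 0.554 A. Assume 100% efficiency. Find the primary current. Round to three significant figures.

I_p ≈ 0.501 A

V_A = 230 × 424/2454 = 39.739 V; V_B = 230 × 548/2454 = 51.361 V; V_C = 230 × 414/2454 = 38.802 V.
P_out = V_A I_A + V_B I_B + V_C I_C = 39.739×0.756 + 51.361×1.24 + 38.802×0.554 = 30.043 + 63.688 + 21.496 = 115.23 W.
Ideal ⇒ P_in = P_out, so I_p = P_out/V_p = 115.23/230 = 0.501 A.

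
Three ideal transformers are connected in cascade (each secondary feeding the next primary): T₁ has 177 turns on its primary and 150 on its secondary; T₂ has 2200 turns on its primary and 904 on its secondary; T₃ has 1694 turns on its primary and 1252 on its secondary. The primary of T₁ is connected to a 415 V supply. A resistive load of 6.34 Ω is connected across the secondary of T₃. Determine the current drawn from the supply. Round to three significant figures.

Secondary of T₁: V = 415.00 × 150/177 = 351.69 V.
Secondary of T₂: V = 351.69 × 904/2200 = 144.51 V.
Secondary of T₃: V = 144.51 × 1252/1694 = 106.81 V.
I_load = 106.81/6.34 = 16.847 A, so P_out = 106.81 × 16.847 = 1799.4 W.
All ideal ⇒ P_in = P_out, so I_supply = 1799.4/415 = 4.34 A.

I_supply ≈ 4.34 A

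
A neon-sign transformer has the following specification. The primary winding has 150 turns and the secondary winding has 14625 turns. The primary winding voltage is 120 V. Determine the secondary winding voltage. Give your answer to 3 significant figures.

V_s ≈ 11700 V

V_s/V_p = N_s/N_p, so V_s = 120 × 14625/150 = 11700 V.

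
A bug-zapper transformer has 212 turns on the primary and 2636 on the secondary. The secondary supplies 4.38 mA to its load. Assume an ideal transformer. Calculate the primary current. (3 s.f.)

For an ideal transformer I_p/I_s = N_s/N_p, so I_p = 0.00438 × 2636/212 = 0.0545 A.

I_p ≈ 0.0545 A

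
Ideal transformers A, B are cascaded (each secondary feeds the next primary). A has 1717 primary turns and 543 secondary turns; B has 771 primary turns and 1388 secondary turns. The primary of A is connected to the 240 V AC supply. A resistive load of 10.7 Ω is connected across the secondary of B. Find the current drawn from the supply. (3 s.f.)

After A: V = 240.00 × 543/1717 = 75.900 V.
After B: V = 75.900 × 1388/771 = 136.64 V.
I_load = 136.64/10.7 = 12.770 A, so P_out = 136.64 × 12.770 = 1744.9 W.
All ideal ⇒ P_in = P_out, so I_supply = 1744.9/240 = 7.27 A.

I_supply ≈ 7.27 A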